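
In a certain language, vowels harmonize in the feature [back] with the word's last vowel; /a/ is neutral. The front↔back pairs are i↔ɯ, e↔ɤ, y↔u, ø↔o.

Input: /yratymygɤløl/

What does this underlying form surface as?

[yratymygeløl]

/ɤ/ harmonizes with /ø/ ([-back]) → [e]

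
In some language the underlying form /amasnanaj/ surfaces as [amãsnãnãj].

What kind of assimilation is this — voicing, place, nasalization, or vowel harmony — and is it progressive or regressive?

nasalization, progressive

/a/→[ã] /a/→[ã] /a/→[ã].
Each target copies a feature from the preceding segment, so the direction is progressive.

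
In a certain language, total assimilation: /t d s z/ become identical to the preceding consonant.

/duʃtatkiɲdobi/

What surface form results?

[duʃʃatkiɲɲobi]

/t/ after /ʃ/ → [ʃ] (total assimilation)
/d/ after /ɲ/ → [ɲ] (total assimilation)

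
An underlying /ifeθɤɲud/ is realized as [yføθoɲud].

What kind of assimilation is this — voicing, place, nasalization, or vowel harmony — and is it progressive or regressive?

/i/→[y] /e/→[ø] /ɤ/→[o].
Vowels agree with the last vowel, so the harmony is regressive.

vowel harmony, regressive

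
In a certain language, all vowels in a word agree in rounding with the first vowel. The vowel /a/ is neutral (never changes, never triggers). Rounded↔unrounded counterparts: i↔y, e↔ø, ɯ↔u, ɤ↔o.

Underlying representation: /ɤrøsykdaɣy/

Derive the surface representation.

/ø/ harmonizes with /ɤ/ ([-round]) → [e]
/y/ harmonizes with /ɤ/ ([-round]) → [i]
/y/ harmonizes with /ɤ/ ([-round]) → [i]

[ɤresikdaɣi]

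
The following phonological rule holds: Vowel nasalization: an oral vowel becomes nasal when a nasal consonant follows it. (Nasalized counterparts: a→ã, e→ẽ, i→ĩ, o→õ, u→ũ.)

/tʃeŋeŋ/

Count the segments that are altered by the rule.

2

/e/ before nasal /ŋ/ → [ẽ]
/e/ before nasal /ŋ/ → [ẽ]
2 segments change.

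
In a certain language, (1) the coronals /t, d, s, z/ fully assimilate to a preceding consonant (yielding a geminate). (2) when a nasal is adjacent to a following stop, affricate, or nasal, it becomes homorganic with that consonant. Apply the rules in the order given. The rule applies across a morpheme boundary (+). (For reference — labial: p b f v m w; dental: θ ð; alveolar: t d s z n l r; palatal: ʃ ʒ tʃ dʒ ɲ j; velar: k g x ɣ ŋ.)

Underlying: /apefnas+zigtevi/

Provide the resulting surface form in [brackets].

Rule 1: /z/ after /s/ → [s] (total assimilation)
Rule 1: /t/ after /g/ → [g] (total assimilation)
After rule 1: apefnas+siggevi
Rule 2: no segment meets the rule's conditions; no change.

[apefnas+siggevi]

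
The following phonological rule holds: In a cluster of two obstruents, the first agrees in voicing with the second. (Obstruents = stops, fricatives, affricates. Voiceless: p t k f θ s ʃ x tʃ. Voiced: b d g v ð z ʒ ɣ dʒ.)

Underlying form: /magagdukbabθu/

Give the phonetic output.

[magagdugbapθu]

/k/ before /b/ (voiced) → [g]
/b/ before /θ/ (voiceless) → [p]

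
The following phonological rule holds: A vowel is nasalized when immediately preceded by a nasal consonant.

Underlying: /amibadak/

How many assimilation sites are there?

/i/ after nasal /m/ → [ĩ]
1 segment changes.

1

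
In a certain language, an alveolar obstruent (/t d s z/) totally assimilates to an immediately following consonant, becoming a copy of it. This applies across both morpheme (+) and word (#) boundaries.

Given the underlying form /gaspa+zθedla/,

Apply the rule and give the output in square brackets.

[gappa+θθella]

/s/ before /p/ → [p] (total assimilation)
/z/ before /θ/ → [θ] (total assimilation)
/d/ before /l/ → [l] (total assimilation)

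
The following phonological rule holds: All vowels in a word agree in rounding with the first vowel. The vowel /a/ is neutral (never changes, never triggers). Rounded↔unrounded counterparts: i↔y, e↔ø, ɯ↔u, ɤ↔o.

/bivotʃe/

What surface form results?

/o/ harmonizes with /i/ ([-round]) → [ɤ]

[bivɤtʃe]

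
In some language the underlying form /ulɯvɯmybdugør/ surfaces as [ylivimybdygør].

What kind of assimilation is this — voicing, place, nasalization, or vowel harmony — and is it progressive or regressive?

vowel harmony, regressive

/u/→[y] /ɯ/→[i] /ɯ/→[i] /u/→[y].
Vowels agree with the last vowel, so the harmony is regressive.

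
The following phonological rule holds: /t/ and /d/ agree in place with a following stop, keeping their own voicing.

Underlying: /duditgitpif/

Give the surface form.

[dudikgippif]

/t/ before /g/ (velar) → [k]
/t/ before /p/ (labial) → [p]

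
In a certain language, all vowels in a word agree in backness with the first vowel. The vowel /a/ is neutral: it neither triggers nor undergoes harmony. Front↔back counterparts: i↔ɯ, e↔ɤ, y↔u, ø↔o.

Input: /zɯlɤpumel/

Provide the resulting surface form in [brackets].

[zɯlɤpumɤl]

/e/ harmonizes with /ɯ/ ([+back]) → [ɤ]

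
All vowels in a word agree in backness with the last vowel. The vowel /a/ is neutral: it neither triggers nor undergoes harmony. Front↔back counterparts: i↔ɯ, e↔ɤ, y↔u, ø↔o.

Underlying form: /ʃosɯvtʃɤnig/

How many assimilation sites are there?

3

/o/ harmonizes with /i/ ([-back]) → [ø]
/ɯ/ harmonizes with /i/ ([-back]) → [i]
/ɤ/ harmonizes with /i/ ([-back]) → [e]
3 segments change.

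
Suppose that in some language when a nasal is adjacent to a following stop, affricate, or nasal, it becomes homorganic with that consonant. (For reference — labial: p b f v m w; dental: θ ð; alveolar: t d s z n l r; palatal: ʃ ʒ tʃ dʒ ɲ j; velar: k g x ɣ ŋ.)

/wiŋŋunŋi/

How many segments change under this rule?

1

/n/ before /ŋ/ (velar) → [ŋ]
1 segment changes.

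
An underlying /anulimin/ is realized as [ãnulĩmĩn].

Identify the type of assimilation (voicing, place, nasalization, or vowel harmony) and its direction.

nasalization, regressive

/a/→[ã] /i/→[ĩ] /i/→[ĩ].
Each target copies a feature from the following segment, so the direction is regressive.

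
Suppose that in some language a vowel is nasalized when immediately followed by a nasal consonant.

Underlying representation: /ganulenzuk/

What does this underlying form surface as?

[gãnulẽnzuk]

/a/ before nasal /n/ → [ã]
/e/ before nasal /n/ → [ẽ]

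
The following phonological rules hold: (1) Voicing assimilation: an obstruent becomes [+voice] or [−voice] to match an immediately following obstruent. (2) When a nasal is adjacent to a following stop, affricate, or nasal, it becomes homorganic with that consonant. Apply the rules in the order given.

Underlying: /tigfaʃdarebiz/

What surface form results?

Rule 1: /g/ before /f/ (voiceless) → [k]
Rule 1: /ʃ/ before /d/ (voiced) → [ʒ]
After rule 1: tikfaʒdarebiz
Rule 2: no segment meets the rule's conditions; no change.

[tikfaʒdarebiz]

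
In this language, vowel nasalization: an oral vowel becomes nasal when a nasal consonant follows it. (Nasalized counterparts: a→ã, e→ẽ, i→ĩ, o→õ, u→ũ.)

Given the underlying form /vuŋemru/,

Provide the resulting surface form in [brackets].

/u/ before nasal /ŋ/ → [ũ]
/e/ before nasal /m/ → [ẽ]

[vũŋẽmru]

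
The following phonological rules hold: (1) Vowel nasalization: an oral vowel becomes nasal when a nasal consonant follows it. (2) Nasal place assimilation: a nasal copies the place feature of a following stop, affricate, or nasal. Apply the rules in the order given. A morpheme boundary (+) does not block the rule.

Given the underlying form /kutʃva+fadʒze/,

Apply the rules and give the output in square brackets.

[kutʃva+fadʒze]

Rule 1: no segment meets the rule's conditions; no change.
After rule 1: kutʃva+fadʒze
Rule 2: no segment meets the rule's conditions; no change.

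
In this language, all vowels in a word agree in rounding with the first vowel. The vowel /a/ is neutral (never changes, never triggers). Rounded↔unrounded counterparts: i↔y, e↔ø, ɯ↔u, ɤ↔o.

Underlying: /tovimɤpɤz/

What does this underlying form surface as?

[tovymopoz]

/i/ harmonizes with /o/ ([+round]) → [y]
/ɤ/ harmonizes with /o/ ([+round]) → [o]
/ɤ/ harmonizes with /o/ ([+round]) → [o]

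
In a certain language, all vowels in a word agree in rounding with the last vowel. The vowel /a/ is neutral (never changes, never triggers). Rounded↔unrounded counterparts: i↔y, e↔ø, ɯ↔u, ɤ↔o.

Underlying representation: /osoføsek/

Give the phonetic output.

[ɤsɤfesek]

/o/ harmonizes with /e/ ([-round]) → [ɤ]
/o/ harmonizes with /e/ ([-round]) → [ɤ]
/ø/ harmonizes with /e/ ([-round]) → [e]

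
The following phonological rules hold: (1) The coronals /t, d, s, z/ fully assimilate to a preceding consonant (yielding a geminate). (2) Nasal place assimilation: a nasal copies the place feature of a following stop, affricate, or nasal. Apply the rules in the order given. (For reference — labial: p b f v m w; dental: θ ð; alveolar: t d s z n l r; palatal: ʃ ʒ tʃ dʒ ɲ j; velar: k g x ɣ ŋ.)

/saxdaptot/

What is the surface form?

[saxxappot]

Rule 1: /d/ after /x/ → [x] (total assimilation)
Rule 1: /t/ after /p/ → [p] (total assimilation)
After rule 1: saxxappot
Rule 2: no segment meets the rule's conditions; no change.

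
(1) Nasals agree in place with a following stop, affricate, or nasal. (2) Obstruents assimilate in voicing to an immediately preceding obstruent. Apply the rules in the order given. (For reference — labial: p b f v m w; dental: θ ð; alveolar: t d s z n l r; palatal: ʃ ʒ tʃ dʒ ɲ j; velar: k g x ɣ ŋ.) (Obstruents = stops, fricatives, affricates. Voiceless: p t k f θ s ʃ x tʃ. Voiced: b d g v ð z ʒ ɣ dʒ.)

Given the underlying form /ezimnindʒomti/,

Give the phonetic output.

Rule 1: /m/ before /n/ (alveolar) → [n]
Rule 1: /n/ before /dʒ/ (palatal) → [ɲ]
Rule 1: /m/ before /t/ (alveolar) → [n]
After rule 1: ezinniɲdʒonti
Rule 2: no segment meets the rule's conditions; no change.

[ezinniɲdʒonti]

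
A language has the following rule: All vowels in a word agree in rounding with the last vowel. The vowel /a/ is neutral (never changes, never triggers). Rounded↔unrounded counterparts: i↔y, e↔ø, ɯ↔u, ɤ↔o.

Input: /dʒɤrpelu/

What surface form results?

/ɤ/ harmonizes with /u/ ([+round]) → [o]
/e/ harmonizes with /u/ ([+round]) → [ø]

[dʒorpølu]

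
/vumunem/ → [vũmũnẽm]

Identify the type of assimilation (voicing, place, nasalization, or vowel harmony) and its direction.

/u/→[ũ] /u/→[ũ] /e/→[ẽ].
Each target copies a feature from the following segment, so the direction is regressive.

nasalization, regressive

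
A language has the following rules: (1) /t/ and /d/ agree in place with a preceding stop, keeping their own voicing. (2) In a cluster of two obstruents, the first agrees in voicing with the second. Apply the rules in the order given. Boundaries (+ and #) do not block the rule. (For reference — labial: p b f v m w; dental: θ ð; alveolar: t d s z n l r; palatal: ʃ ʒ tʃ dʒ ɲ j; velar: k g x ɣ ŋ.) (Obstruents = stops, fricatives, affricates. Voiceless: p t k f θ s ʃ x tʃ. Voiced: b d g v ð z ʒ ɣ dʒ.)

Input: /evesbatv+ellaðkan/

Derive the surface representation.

Rule 1: no segment meets the rule's conditions; no change.
After rule 1: evesbatv+ellaðkan
Rule 2: /s/ before /b/ (voiced) → [z]
Rule 2: /t/ before /v/ (voiced) → [d]
Rule 2: /ð/ before /k/ (voiceless) → [θ]

[evezbadv+ellaθkan]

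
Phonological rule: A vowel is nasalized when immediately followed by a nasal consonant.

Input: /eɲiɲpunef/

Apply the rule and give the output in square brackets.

[ẽɲĩɲpũnef]

/e/ before nasal /ɲ/ → [ẽ]
/i/ before nasal /ɲ/ → [ĩ]
/u/ before nasal /n/ → [ũ]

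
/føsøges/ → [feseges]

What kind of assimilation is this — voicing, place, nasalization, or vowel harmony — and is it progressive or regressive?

/ø/→[e] /ø/→[e].
Vowels agree with the last vowel, so the harmony is regressive.

vowel harmony, regressive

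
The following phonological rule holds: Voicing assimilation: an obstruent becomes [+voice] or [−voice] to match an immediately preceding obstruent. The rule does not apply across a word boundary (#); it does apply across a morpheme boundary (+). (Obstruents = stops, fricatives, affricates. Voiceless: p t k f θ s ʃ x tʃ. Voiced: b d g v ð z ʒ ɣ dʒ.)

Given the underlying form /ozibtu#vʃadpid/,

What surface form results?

/t/ after /b/ (voiced) → [d]
/ʃ/ after /v/ (voiced) → [ʒ]
/p/ after /d/ (voiced) → [b]

[ozibdu#vʒadbid]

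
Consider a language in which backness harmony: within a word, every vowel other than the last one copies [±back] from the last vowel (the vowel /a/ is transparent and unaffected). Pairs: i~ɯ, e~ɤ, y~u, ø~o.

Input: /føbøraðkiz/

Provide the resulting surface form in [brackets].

no segment meets the rule's conditions; no change.

[føbøraðkiz]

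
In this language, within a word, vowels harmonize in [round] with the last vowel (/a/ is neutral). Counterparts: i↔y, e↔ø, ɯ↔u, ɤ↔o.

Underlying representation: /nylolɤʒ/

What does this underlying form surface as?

[nilɤlɤʒ]

/y/ harmonizes with /ɤ/ ([-round]) → [i]
/o/ harmonizes with /ɤ/ ([-round]) → [ɤ]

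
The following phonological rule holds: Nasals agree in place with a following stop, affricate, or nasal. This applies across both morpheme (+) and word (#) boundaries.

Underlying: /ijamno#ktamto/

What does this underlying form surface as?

/m/ before /n/ (alveolar) → [n]
/m/ before /t/ (alveolar) → [n]

[ijanno#ktanto]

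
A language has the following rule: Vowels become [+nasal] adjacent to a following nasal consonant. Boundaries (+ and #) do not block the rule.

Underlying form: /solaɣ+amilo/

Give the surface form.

/a/ before nasal /m/ → [ã]

[solaɣ+ãmilo]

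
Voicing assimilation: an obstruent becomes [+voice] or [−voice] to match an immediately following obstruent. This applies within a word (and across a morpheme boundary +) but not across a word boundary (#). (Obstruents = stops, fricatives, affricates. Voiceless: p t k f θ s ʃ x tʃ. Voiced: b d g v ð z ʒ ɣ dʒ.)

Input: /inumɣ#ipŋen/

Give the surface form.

no segment meets the rule's conditions; no change.

[inumɣ#ipŋen]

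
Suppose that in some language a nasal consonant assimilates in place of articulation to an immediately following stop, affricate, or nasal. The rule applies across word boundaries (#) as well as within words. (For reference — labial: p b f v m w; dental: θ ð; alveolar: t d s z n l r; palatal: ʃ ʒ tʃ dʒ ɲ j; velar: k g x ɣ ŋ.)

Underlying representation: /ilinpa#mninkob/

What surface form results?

[ilimpa#nniŋkob]

/n/ before /p/ (labial) → [m]
/m/ before /n/ (alveolar) → [n]
/n/ before /k/ (velar) → [ŋ]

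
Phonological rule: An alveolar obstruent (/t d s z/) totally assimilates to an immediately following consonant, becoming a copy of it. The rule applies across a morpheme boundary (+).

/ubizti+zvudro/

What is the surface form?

[ubitti+vvurro]

/z/ before /t/ → [t] (total assimilation)
/z/ before /v/ → [v] (total assimilation)
/d/ before /r/ → [r] (total assimilation)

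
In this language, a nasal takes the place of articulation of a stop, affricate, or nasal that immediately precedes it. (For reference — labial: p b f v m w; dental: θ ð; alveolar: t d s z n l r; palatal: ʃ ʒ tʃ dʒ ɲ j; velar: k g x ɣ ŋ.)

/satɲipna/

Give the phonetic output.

/ɲ/ after /t/ (alveolar) → [n]
/n/ after /p/ (labial) → [m]

[satnipma]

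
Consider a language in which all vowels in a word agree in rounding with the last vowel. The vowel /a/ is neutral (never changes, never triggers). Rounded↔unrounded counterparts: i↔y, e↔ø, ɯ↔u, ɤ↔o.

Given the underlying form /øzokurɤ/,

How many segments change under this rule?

/ø/ harmonizes with /ɤ/ ([-round]) → [e]
/o/ harmonizes with /ɤ/ ([-round]) → [ɤ]
/u/ harmonizes with /ɤ/ ([-round]) → [ɯ]
3 segments change.

3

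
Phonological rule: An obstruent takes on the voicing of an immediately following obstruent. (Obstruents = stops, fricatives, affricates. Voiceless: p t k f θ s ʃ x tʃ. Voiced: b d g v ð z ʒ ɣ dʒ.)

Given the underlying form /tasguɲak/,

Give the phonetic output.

[tazguɲak]

/s/ before /g/ (voiced) → [z]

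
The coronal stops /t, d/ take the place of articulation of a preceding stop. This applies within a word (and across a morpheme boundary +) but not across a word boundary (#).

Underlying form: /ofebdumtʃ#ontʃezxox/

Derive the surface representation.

[ofebbumtʃ#ontʃezxox]

/d/ after /b/ (labial) → [b]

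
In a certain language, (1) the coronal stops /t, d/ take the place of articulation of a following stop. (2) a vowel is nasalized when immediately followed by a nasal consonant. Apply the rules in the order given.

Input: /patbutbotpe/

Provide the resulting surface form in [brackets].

[papbupboppe]

Rule 1: /t/ before /b/ (labial) → [p]
Rule 1: /t/ before /b/ (labial) → [p]
Rule 1: /t/ before /p/ (labial) → [p]
After rule 1: papbupboppe
Rule 2: no segment meets the rule's conditions; no change.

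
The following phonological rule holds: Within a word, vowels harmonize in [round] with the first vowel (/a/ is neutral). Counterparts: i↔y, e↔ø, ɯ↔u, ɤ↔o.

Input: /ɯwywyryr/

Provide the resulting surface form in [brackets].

[ɯwiwirir]

/y/ harmonizes with /ɯ/ ([-round]) → [i]
/y/ harmonizes with /ɯ/ ([-round]) → [i]
/y/ harmonizes with /ɯ/ ([-round]) → [i]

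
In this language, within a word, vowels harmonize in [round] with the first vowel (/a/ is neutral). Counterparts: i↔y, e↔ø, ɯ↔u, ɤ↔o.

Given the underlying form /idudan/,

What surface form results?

/u/ harmonizes with /i/ ([-round]) → [ɯ]

[idɯdan]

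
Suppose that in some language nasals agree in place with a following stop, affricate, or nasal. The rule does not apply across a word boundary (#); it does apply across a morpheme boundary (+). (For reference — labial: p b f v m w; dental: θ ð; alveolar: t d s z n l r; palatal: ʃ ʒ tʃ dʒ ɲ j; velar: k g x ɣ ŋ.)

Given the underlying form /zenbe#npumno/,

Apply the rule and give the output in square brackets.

[zembe#mpunno]

/n/ before /b/ (labial) → [m]
/n/ before /p/ (labial) → [m]
/m/ before /n/ (alveolar) → [n]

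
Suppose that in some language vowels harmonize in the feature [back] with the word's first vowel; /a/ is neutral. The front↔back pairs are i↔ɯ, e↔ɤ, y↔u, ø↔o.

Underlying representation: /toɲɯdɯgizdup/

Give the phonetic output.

/i/ harmonizes with /o/ ([+back]) → [ɯ]

[toɲɯdɯgɯzdup]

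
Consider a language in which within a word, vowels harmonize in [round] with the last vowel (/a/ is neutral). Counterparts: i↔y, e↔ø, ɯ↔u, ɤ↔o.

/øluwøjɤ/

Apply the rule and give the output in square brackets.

[elɯwejɤ]

/ø/ harmonizes with /ɤ/ ([-round]) → [e]
/u/ harmonizes with /ɤ/ ([-round]) → [ɯ]
/ø/ harmonizes with /ɤ/ ([-round]) → [e]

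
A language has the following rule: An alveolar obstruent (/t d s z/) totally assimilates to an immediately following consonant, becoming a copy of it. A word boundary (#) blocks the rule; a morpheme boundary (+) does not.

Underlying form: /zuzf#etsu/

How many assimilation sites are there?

/z/ before /f/ → [f] (total assimilation)
/t/ before /s/ → [s] (total assimilation)
2 segments change.

2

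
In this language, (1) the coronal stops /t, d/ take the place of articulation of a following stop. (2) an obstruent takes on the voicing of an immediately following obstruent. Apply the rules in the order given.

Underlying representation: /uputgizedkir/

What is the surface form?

[upuggizekkir]

Rule 1: /t/ before /g/ (velar) → [k]
Rule 1: /d/ before /k/ (velar) → [g]
After rule 1: upukgizegkir
Rule 2: /k/ before /g/ (voiced) → [g]
Rule 2: /g/ before /k/ (voiceless) → [k]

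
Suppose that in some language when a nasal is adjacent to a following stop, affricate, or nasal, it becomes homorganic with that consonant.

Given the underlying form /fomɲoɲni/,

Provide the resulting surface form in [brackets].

[foɲɲonni]

/m/ before /ɲ/ (palatal) → [ɲ]
/ɲ/ before /n/ (alveolar) → [n]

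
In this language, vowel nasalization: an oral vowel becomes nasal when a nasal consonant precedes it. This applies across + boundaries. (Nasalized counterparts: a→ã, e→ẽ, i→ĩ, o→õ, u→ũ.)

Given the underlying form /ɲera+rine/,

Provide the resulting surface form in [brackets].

/e/ after nasal /ɲ/ → [ẽ]
/e/ after nasal /n/ → [ẽ]

[ɲẽra+rinẽ]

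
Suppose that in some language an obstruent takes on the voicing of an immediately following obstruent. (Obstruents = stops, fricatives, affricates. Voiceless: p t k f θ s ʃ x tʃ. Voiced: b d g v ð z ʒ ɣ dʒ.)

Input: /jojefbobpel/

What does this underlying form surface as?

[jojevboppel]

/f/ before /b/ (voiced) → [v]
/b/ before /p/ (voiceless) → [p]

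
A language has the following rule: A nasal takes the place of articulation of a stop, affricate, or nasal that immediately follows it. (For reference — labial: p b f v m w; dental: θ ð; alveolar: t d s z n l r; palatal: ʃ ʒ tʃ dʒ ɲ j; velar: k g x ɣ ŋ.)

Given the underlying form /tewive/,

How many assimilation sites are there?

No segment meets the rule's conditions.

0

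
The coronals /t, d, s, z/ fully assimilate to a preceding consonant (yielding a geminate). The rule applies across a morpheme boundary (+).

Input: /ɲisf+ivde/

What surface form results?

[ɲisf+ivve]

/d/ after /v/ → [v] (total assimilation)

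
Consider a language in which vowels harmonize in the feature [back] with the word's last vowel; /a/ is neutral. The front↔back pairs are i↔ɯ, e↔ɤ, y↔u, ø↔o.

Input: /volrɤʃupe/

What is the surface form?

/o/ harmonizes with /e/ ([-back]) → [ø]
/ɤ/ harmonizes with /e/ ([-back]) → [e]
/u/ harmonizes with /e/ ([-back]) → [y]

[vølreʃype]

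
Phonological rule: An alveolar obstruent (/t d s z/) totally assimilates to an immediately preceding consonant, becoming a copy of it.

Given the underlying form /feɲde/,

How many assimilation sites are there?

1

/d/ after /ɲ/ → [ɲ] (total assimilation)
1 segment changes.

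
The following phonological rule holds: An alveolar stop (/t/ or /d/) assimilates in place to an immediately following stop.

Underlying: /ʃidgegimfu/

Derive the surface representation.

/d/ before /g/ (velar) → [g]

[ʃiggegimfu]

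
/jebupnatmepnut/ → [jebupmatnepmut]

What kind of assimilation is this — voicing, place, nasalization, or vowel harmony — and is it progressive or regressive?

place assimilation, progressive

/n/→[m] /m/→[n] /n/→[m].
Each target copies a feature from the preceding segment, so the direction is progressive.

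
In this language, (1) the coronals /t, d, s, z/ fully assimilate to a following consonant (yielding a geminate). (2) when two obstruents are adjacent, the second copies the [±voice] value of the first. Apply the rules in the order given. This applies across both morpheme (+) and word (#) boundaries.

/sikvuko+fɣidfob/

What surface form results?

Rule 1: /d/ before /f/ → [f] (total assimilation)
After rule 1: sikvuko+fɣiffob
Rule 2: /v/ after /k/ (voiceless) → [f]
Rule 2: /ɣ/ after /f/ (voiceless) → [x]

[sikfuko+fxiffob]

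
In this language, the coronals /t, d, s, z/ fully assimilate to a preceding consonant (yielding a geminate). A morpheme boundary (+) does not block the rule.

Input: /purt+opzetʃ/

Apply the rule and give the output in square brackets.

[purr+oppetʃ]

/t/ after /r/ → [r] (total assimilation)
/z/ after /p/ → [p] (total assimilation)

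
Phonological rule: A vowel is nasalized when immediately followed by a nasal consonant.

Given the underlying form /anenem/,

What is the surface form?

/a/ before nasal /n/ → [ã]
/e/ before nasal /n/ → [ẽ]
/e/ before nasal /m/ → [ẽ]

[ãnẽnẽm]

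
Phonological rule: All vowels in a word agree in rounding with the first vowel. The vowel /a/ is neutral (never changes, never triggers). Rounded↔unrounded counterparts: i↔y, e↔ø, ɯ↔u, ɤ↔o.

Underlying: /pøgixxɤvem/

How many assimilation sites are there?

/i/ harmonizes with /ø/ ([+round]) → [y]
/ɤ/ harmonizes with /ø/ ([+round]) → [o]
/e/ harmonizes with /ø/ ([+round]) → [ø]
3 segments change.

3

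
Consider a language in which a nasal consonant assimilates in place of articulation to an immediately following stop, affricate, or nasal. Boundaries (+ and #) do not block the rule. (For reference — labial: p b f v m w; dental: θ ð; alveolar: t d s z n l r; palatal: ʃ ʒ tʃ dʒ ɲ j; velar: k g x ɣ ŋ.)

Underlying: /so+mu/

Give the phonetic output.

no segment meets the rule's conditions; no change.

[so+mu]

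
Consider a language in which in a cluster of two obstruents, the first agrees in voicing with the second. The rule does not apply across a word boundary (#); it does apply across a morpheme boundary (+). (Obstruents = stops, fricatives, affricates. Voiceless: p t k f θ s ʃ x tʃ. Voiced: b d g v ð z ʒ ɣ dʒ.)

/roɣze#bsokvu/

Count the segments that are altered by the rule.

/b/ before /s/ (voiceless) → [p]
/k/ before /v/ (voiced) → [g]
2 segments change.

2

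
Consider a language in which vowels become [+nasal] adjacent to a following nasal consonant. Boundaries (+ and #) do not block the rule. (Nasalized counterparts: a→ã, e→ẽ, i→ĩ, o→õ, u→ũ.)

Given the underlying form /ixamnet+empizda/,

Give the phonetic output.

[ixãmnet+ẽmpizda]

/a/ before nasal /m/ → [ã]
/e/ before nasal /m/ → [ẽ]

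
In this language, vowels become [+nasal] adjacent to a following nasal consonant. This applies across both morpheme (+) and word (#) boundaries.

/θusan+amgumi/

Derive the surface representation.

[θusãn+ãmgũmi]

/a/ before nasal /n/ → [ã]
/a/ before nasal /m/ → [ã]
/u/ before nasal /m/ → [ũ]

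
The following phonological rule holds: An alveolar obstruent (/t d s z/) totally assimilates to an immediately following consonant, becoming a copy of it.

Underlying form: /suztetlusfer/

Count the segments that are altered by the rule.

3

/z/ before /t/ → [t] (total assimilation)
/t/ before /l/ → [l] (total assimilation)
/s/ before /f/ → [f] (total assimilation)
3 segments change.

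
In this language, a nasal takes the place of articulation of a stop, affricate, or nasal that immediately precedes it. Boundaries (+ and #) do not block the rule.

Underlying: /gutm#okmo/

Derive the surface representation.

/m/ after /t/ (alveolar) → [n]
/m/ after /k/ (velar) → [ŋ]

[gutn#okŋo]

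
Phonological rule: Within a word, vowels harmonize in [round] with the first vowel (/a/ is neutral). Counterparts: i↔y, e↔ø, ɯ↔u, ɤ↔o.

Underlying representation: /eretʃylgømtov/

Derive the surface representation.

/y/ harmonizes with /e/ ([-round]) → [i]
/ø/ harmonizes with /e/ ([-round]) → [e]
/o/ harmonizes with /e/ ([-round]) → [ɤ]

[eretʃilgemtɤv]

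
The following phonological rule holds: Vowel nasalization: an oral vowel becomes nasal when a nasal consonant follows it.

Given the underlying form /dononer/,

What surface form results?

/o/ before nasal /n/ → [õ]
/o/ before nasal /n/ → [õ]

[dõnõner]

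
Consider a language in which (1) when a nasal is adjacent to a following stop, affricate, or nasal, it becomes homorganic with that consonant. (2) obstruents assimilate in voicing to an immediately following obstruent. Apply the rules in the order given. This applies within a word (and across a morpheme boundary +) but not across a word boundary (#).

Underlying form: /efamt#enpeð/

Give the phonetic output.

Rule 1: /m/ before /t/ (alveolar) → [n]
Rule 1: /n/ before /p/ (labial) → [m]
After rule 1: efant#empeð
Rule 2: no segment meets the rule's conditions; no change.

[efant#empeð]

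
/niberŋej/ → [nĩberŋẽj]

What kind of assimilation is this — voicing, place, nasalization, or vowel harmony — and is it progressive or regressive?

nasalization, progressive

/i/→[ĩ] /e/→[ẽ].
Each target copies a feature from the preceding segment, so the direction is progressive.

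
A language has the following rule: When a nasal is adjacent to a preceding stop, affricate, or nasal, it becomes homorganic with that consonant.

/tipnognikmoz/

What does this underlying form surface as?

/n/ after /p/ (labial) → [m]
/n/ after /g/ (velar) → [ŋ]
/m/ after /k/ (velar) → [ŋ]

[tipmogŋikŋoz]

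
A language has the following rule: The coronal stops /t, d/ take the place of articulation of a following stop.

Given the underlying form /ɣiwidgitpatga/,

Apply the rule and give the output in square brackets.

/d/ before /g/ (velar) → [g]
/t/ before /p/ (labial) → [p]
/t/ before /g/ (velar) → [k]

[ɣiwiggippakga]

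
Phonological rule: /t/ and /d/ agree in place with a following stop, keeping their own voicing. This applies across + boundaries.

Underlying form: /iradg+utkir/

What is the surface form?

/d/ before /g/ (velar) → [g]
/t/ before /k/ (velar) → [k]

[iragg+ukkir]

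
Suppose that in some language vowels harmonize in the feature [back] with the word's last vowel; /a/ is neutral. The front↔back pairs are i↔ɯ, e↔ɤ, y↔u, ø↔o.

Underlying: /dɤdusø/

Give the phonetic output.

[dedysø]

/ɤ/ harmonizes with /ø/ ([-back]) → [e]
/u/ harmonizes with /ø/ ([-back]) → [y]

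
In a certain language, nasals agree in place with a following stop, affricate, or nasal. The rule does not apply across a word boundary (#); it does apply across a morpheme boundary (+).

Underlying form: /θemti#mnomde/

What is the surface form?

/m/ before /t/ (alveolar) → [n]
/m/ before /n/ (alveolar) → [n]
/m/ before /d/ (alveolar) → [n]

[θenti#nnonde]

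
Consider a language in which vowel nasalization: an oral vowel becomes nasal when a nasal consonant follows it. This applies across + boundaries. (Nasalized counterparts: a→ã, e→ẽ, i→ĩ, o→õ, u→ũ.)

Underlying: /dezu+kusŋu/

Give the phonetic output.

[dezu+kusŋu]

no segment meets the rule's conditions; no change.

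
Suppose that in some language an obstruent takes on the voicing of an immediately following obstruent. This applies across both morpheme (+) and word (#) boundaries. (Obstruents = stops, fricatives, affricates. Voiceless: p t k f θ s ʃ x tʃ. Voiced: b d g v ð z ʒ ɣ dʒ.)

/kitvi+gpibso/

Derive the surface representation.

[kidvi+kpipso]

/t/ before /v/ (voiced) → [d]
/g/ before /p/ (voiceless) → [k]
/b/ before /s/ (voiceless) → [p]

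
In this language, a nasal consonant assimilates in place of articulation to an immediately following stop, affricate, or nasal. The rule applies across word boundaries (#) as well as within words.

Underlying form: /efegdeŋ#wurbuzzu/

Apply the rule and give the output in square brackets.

[efegdeŋ#wurbuzzu]

no segment meets the rule's conditions; no change.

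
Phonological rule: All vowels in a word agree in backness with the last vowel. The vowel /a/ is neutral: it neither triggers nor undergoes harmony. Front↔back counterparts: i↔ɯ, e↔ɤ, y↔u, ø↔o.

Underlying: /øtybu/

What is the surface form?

/ø/ harmonizes with /u/ ([+back]) → [o]
/y/ harmonizes with /u/ ([+back]) → [u]

[otubu]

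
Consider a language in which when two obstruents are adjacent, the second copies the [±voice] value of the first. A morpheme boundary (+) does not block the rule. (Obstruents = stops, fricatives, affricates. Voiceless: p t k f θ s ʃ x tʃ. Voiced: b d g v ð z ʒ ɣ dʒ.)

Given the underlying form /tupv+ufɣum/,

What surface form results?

[tupf+ufxum]

/v/ after /p/ (voiceless) → [f]
/ɣ/ after /f/ (voiceless) → [x]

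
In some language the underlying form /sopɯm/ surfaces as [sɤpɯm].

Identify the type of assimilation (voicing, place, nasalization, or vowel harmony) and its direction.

/o/→[ɤ].
Vowels agree with the last vowel, so the harmony is regressive.

vowel harmony, regressive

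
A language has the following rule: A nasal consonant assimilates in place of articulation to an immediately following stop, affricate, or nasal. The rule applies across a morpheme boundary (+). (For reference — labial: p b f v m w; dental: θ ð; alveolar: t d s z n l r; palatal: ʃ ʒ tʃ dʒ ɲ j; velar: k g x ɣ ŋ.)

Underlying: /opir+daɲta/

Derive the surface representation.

/ɲ/ before /t/ (alveolar) → [n]

[opir+danta]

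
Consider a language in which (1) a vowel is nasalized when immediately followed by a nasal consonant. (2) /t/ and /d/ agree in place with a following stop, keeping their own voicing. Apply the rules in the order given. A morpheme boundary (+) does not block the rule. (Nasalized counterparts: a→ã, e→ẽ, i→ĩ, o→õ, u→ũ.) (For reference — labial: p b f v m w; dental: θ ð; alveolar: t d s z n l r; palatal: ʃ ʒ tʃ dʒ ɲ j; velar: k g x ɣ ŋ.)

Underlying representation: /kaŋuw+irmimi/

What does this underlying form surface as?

[kãŋuw+irmĩmi]

Rule 1: /a/ before nasal /ŋ/ → [ã]
Rule 1: /i/ before nasal /m/ → [ĩ]
After rule 1: kãŋuw+irmĩmi
Rule 2: no segment meets the rule's conditions; no change.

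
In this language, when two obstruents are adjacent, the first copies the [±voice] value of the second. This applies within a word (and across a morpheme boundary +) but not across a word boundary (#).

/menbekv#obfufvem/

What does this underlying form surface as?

[menbegv#opfuvvem]

/k/ before /v/ (voiced) → [g]
/b/ before /f/ (voiceless) → [p]
/f/ before /v/ (voiced) → [v]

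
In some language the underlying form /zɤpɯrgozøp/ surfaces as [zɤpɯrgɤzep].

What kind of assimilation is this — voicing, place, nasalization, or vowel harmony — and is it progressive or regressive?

vowel harmony, progressive

/o/→[ɤ] /ø/→[e].
Vowels agree with the first vowel, so the harmony is progressive.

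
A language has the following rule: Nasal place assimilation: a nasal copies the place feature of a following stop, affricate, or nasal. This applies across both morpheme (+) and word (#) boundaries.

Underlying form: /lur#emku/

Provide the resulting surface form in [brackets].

[lur#eŋku]

/m/ before /k/ (velar) → [ŋ]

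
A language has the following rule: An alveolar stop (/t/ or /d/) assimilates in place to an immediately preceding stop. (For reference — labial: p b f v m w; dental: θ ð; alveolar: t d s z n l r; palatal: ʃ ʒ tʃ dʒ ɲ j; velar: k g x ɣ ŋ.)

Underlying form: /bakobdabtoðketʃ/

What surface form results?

/d/ after /b/ (labial) → [b]
/t/ after /b/ (labial) → [p]

[bakobbabpoðketʃ]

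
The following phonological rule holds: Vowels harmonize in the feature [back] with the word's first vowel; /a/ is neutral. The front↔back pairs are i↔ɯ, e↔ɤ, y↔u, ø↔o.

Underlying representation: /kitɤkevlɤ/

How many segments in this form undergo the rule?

2

/ɤ/ harmonizes with /i/ ([-back]) → [e]
/ɤ/ harmonizes with /i/ ([-back]) → [e]
2 segments change.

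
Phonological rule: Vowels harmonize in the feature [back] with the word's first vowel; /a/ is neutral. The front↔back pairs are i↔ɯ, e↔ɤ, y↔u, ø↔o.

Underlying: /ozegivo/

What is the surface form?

/e/ harmonizes with /o/ ([+back]) → [ɤ]
/i/ harmonizes with /o/ ([+back]) → [ɯ]

[ozɤgɯvo]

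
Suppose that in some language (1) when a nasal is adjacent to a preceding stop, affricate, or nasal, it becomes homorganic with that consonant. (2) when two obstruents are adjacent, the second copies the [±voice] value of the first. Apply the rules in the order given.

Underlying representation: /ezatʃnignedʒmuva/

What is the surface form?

[ezatʃɲigŋedʒɲuva]

Rule 1: /n/ after /tʃ/ (palatal) → [ɲ]
Rule 1: /n/ after /g/ (velar) → [ŋ]
Rule 1: /m/ after /dʒ/ (palatal) → [ɲ]
After rule 1: ezatʃɲigŋedʒɲuva
Rule 2: no segment meets the rule's conditions; no change.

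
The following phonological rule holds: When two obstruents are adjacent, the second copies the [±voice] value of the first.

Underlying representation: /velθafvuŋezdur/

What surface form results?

/v/ after /f/ (voiceless) → [f]

[velθaffuŋezdur]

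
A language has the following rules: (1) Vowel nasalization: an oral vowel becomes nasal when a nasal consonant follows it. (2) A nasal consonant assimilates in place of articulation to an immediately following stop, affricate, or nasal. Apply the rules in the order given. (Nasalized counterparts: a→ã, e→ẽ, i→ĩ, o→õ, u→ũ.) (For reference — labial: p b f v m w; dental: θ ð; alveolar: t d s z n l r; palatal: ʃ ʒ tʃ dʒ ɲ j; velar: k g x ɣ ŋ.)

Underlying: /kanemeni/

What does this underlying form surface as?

[kãnẽmẽni]

Rule 1: /a/ before nasal /n/ → [ã]
Rule 1: /e/ before nasal /m/ → [ẽ]
Rule 1: /e/ before nasal /n/ → [ẽ]
After rule 1: kãnẽmẽni
Rule 2: no segment meets the rule's conditions; no change.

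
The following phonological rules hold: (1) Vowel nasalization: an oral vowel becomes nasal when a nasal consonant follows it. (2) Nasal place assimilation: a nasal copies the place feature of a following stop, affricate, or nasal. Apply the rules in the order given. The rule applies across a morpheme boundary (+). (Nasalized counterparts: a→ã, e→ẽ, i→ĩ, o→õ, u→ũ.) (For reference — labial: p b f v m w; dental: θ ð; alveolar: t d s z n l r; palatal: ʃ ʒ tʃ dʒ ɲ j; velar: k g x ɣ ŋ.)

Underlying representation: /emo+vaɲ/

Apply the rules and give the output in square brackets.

[ẽmo+vãɲ]

Rule 1: /e/ before nasal /m/ → [ẽ]
Rule 1: /a/ before nasal /ɲ/ → [ã]
After rule 1: ẽmo+vãɲ
Rule 2: no segment meets the rule's conditions; no change.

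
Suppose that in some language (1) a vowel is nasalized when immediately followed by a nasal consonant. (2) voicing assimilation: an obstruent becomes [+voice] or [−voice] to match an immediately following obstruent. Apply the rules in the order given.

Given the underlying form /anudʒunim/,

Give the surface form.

Rule 1: /a/ before nasal /n/ → [ã]
Rule 1: /u/ before nasal /n/ → [ũ]
Rule 1: /i/ before nasal /m/ → [ĩ]
After rule 1: ãnudʒũnĩm
Rule 2: no segment meets the rule's conditions; no change.

[ãnudʒũnĩm]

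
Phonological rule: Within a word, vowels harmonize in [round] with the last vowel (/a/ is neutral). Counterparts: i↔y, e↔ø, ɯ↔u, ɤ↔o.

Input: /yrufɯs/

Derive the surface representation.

/y/ harmonizes with /ɯ/ ([-round]) → [i]
/u/ harmonizes with /ɯ/ ([-round]) → [ɯ]

[irɯfɯs]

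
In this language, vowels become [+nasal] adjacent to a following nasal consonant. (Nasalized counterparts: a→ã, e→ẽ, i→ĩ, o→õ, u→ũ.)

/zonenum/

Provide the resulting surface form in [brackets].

[zõnẽnũm]

/o/ before nasal /n/ → [õ]
/e/ before nasal /n/ → [ẽ]
/u/ before nasal /m/ → [ũ]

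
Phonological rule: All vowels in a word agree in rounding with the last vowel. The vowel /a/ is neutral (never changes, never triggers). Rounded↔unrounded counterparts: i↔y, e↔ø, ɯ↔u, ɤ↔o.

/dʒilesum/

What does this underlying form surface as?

/i/ harmonizes with /u/ ([+round]) → [y]
/e/ harmonizes with /u/ ([+round]) → [ø]

[dʒyløsum]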